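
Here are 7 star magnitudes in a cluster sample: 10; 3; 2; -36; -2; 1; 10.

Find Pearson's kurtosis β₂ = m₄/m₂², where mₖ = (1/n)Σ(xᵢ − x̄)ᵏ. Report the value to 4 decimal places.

x̄ = -1.7143
Σ(xᵢ − x̄)² = 1493.4286 ⇒ m₂ = 213.34694
Σ(xᵢ − x̄)⁴ = 1420223.9009 ⇒ m₄ = 202889.12870
m₂² = 45516.91628
β₂ = m₄/m₂² = 202889.12870 / 45516.91628 ≈ 4.4574

4.4574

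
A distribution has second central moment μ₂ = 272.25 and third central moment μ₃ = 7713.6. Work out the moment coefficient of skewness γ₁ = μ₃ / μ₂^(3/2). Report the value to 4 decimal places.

σ = √μ₂ = √272.25 = 16.50000
σ³ = μ₂^(3/2) = 4492.12500
γ₁ = μ₃/σ³ = 7713.6 / 4492.12500 ≈ 1.7171

1.7171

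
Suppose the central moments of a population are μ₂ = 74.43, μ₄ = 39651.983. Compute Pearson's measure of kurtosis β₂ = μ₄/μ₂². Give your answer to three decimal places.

μ₂² = 74.43² = 5539.82490
μ₄/μ₂² = 39651.983 / 5539.82490 = 7.15762
β₂ ≈ 7.158

7.158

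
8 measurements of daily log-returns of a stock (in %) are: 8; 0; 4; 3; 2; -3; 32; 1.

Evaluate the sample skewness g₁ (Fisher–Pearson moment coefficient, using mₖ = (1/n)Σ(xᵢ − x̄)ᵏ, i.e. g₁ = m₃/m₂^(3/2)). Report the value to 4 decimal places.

1.9070

x̄ = (8 + 0 + 4 + 3 + 2 - 3 + 32 + 1) / 8 = 5.8750
deviations (xᵢ − x̄): 2.1250, -5.8750, -1.8750, -2.8750, -3.8750, -8.8750, 26.1250, -4.8750
Σ(xᵢ − x̄)² = 850.8750 ⇒ m₂ = 850.8750/8 = 106.35938
Σ(xᵢ − x̄)³ = 16734.0938 ⇒ m₃ = 16734.0938/8 = 2091.76172
m₂^(3/2) = 106.35938^(1.5) = 1096.89148
g₁ = m₃ / m₂^(3/2) = 2091.76172 / 1096.89148 ≈ 1.9070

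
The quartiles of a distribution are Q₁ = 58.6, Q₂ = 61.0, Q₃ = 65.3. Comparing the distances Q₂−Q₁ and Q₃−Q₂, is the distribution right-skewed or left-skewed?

Q₂ − Q₁ = 2.4;  Q₃ − Q₂ = 4.3
Q₃ − Q₂ > Q₂ − Q₁ ⇒ the upper half is more spread out ⇒ right-skewed.

right-skewed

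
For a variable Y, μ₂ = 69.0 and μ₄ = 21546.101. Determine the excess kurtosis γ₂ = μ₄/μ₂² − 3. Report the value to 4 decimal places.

μ₂² = 69.0² = 4761.00000
μ₄/μ₂² = 21546.101 / 4761.00000 = 4.52554
γ₂ = 4.52554 − 3 ≈ 1.5255

1.5255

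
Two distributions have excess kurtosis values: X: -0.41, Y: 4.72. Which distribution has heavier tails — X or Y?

Higher excess kurtosis ⇒ heavier tails relative to the normal distribution.
-0.41 vs 4.72: the larger is 4.72, so Y has heavier tails. (Y is leptokurtic — heavier-than-normal tails; the other is platykurtic.)

Y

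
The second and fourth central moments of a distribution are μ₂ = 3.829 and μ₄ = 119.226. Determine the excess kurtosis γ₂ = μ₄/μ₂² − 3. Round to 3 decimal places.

μ₂² = 3.829² = 14.66124
μ₄/μ₂² = 119.226 / 14.66124 = 8.13205
γ₂ = 8.13205 − 3 ≈ 5.132

5.132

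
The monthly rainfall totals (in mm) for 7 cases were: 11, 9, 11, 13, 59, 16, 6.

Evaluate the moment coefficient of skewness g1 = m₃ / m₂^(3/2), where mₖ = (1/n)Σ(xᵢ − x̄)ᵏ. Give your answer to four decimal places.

1.9201

x̄ = (11 + 9 + 11 + 13 + 59 + 16 + 6) / 7 = 17.8571
deviations (xᵢ − x̄): -6.8571, -8.8571, -6.8571, -4.8571, 41.1429, -1.8571, -11.8571
Σ(xᵢ − x̄)² = 2032.8571 ⇒ m₂ = 2032.8571/7 = 290.40816
Σ(xᵢ − x̄)³ = 66516.2449 ⇒ m₃ = 66516.2449/7 = 9502.32070
m₂^(3/2) = 290.40816^(1.5) = 4948.95187
g1 = m₃ / m₂^(3/2) = 9502.32070 / 4948.95187 ≈ 1.9201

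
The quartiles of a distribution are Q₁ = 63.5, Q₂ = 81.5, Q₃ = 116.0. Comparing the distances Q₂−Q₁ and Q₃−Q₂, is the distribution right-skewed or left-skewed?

right-skewed

Q₂ − Q₁ = 18.0;  Q₃ − Q₂ = 34.5
Q₃ − Q₂ > Q₂ − Q₁ ⇒ the upper half is more spread out ⇒ right-skewed.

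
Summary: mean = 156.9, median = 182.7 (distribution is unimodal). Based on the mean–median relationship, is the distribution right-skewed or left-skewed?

mean − median = 156.9 − 182.7 = -25.8
mean < median ⇒ the longer tail is on the left ⇒ left-skewed (negatively skewed).

left-skewed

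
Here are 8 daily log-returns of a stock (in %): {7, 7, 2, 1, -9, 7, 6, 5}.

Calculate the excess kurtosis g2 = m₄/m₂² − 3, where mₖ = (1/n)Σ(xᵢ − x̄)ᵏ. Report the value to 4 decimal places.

x̄ = 3.2500
Σ(xᵢ − x̄)² = 209.5000 ⇒ m₂ = 26.18750
Σ(xᵢ − x̄)⁴ = 23206.6563 ⇒ m₄ = 2900.83203
m₂² = 685.78516
g2 = m₄/m₂² − 3 = 4.22994 − 3 ≈ 1.2299

1.2299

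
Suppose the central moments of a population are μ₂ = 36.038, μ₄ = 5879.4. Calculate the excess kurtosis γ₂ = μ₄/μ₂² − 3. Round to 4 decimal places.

μ₂² = 36.038² = 1298.73744
μ₄/μ₂² = 5879.4 / 1298.73744 = 4.52701
γ₂ = 4.52701 − 3 ≈ 1.5270

1.5270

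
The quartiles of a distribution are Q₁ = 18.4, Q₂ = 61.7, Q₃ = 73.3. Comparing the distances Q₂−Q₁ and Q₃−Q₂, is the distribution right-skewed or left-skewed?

left-skewed

Q₂ − Q₁ = 43.3;  Q₃ − Q₂ = 11.6
Q₂ − Q₁ > Q₃ − Q₂ ⇒ the lower half is more spread out ⇒ left-skewed.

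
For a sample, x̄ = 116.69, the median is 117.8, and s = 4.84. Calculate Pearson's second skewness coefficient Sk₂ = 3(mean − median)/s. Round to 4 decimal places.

-0.6880

Sk₂ = 3(116.69 − 117.8) / 4.84 = 3 × -1.1100 / 4.84
    = -3.3300 / 4.84 ≈ -0.6880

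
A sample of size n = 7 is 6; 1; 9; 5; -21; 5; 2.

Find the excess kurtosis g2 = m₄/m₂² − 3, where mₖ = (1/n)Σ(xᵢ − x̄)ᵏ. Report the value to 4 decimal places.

1.5650

x̄ = 1.0000
Σ(xᵢ − x̄)² = 606.0000 ⇒ m₂ = 86.57143
Σ(xᵢ − x̄)⁴ = 239490.0000 ⇒ m₄ = 34212.85714
m₂² = 7494.61224
g2 = m₄/m₂² − 3 = 4.56499 − 3 ≈ 1.5650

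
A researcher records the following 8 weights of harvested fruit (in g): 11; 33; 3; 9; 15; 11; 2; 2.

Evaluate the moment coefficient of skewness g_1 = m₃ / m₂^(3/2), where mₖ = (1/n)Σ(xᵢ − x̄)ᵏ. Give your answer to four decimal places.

x̄ = (11 + 33 + 3 + 9 + 15 + 11 + 2 + 2) / 8 = 10.7500
deviations (xᵢ − x̄): 0.2500, 22.2500, -7.7500, -1.7500, 4.2500, 0.2500, -8.7500, -8.7500
Σ(xᵢ − x̄)² = 729.5000 ⇒ m₂ = 729.5000/8 = 91.18750
Σ(xᵢ − x̄)³ = 9281.2500 ⇒ m₃ = 9281.2500/8 = 1160.15625
m₂^(3/2) = 91.18750^(1.5) = 870.76901
g_1 = m₃ / m₂^(3/2) = 1160.15625 / 870.76901 ≈ 1.3323

1.3323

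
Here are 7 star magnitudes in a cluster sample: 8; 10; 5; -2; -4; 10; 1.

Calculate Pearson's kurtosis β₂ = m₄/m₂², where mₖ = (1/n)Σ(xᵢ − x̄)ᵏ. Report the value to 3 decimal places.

x̄ = 4.0000
Σ(xᵢ − x̄)² = 198.0000 ⇒ m₂ = 28.28571
Σ(xᵢ − x̄)⁴ = 8322.0000 ⇒ m₄ = 1188.85714
m₂² = 800.08163
β₂ = m₄/m₂² = 1188.85714 / 800.08163 ≈ 1.486

1.486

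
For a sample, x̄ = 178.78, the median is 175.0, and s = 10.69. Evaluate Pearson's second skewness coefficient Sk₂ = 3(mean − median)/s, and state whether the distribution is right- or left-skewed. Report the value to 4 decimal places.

Sk₂ = 3(178.78 − 175.0) / 10.69 = 3 × 3.7800 / 10.69
    = 11.3400 / 10.69 ≈ 1.0608
Sk₂ > 0 ⇒ mean > median ⇒ right-skewed (positive skew).

1.0608, right-skewed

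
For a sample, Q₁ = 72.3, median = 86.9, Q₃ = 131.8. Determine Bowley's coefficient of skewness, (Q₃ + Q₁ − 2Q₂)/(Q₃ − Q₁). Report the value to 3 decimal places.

numerator: Q₃ + Q₁ − 2Q₂ = 131.8 + 72.3 − 2×86.9 = 30.3000
denominator: Q₃ − Q₁ = 131.8 − 72.3 = 59.5000
Bowley skewness = 30.3000 / 59.5000 ≈ 0.509

0.509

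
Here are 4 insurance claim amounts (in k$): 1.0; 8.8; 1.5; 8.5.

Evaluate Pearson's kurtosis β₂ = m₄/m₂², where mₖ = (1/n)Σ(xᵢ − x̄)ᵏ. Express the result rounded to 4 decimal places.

1.0123

x̄ = 4.9500
Σ(xᵢ − x̄)² = 54.9300 ⇒ m₂ = 13.73250
Σ(xᵢ − x̄)⁴ = 763.6370 ⇒ m₄ = 190.90926
m₂² = 188.58156
β₂ = m₄/m₂² = 190.90926 / 188.58156 ≈ 1.0123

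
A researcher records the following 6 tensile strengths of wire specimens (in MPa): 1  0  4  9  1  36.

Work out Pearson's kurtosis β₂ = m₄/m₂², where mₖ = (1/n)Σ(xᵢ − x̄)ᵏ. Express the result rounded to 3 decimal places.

x̄ = 8.5000
Σ(xᵢ − x̄)² = 961.5000 ⇒ m₂ = 160.25000
Σ(xᵢ − x̄)⁴ = 583872.3750 ⇒ m₄ = 97312.06250
m₂² = 25680.06250
β₂ = m₄/m₂² = 97312.06250 / 25680.06250 ≈ 3.789

3.789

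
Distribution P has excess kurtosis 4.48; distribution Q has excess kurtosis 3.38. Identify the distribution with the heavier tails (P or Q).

Higher excess kurtosis ⇒ heavier tails relative to the normal distribution.
4.48 vs 3.38: the larger is 4.48, so P has heavier tails.

P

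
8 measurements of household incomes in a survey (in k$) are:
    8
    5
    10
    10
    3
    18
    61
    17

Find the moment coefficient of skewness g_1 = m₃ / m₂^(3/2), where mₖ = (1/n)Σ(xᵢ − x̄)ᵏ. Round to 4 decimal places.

1.9307

x̄ = (8 + 5 + 10 + 10 + 3 + 18 + 61 + 17) / 8 = 16.5000
deviations (xᵢ − x̄): -8.5000, -11.5000, -6.5000, -6.5000, -13.5000, 1.5000, 44.5000, 0.5000
Σ(xᵢ − x̄)² = 2454.0000 ⇒ m₂ = 2454.0000/8 = 306.75000
Σ(xᵢ − x̄)³ = 82980.0000 ⇒ m₃ = 82980.0000/8 = 10372.50000
m₂^(3/2) = 306.75000^(1.5) = 5372.50536
g_1 = m₃ / m₂^(3/2) = 10372.50000 / 5372.50536 ≈ 1.9307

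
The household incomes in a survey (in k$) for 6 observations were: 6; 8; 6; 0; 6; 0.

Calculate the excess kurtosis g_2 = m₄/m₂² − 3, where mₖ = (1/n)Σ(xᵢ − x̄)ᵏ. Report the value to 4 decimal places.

x̄ = 4.3333
Σ(xᵢ − x̄)² = 59.3333 ⇒ m₂ = 9.88889
Σ(xᵢ − x̄)⁴ = 909.1111 ⇒ m₄ = 151.51852
m₂² = 97.79012
g_2 = m₄/m₂² − 3 = 1.54943 − 3 ≈ -1.4506

-1.4506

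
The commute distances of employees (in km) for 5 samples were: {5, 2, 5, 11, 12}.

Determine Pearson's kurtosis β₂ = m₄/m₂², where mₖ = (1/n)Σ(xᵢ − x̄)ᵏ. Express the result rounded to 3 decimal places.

x̄ = 7.0000
Σ(xᵢ − x̄)² = 74.0000 ⇒ m₂ = 14.80000
Σ(xᵢ − x̄)⁴ = 1538.0000 ⇒ m₄ = 307.60000
m₂² = 219.04000
β₂ = m₄/m₂² = 307.60000 / 219.04000 ≈ 1.404

1.404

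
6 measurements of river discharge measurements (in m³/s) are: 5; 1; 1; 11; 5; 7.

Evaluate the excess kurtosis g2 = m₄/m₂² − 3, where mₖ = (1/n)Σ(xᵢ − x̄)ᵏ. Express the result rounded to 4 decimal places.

x̄ = 5.0000
Σ(xᵢ − x̄)² = 72.0000 ⇒ m₂ = 12.00000
Σ(xᵢ − x̄)⁴ = 1824.0000 ⇒ m₄ = 304.00000
m₂² = 144.00000
g2 = m₄/m₂² − 3 = 2.11111 − 3 ≈ -0.8889

-0.8889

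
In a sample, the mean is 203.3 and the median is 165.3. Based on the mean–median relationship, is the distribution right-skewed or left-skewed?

right-skewed

mean − median = 203.3 − 165.3 = 38.0
mean > median ⇒ the longer tail is on the right ⇒ right-skewed (positively skewed).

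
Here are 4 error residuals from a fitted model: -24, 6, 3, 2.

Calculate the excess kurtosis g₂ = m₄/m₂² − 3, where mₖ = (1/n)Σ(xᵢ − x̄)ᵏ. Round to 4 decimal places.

-0.7033

x̄ = -3.2500
Σ(xᵢ − x̄)² = 582.7500 ⇒ m₂ = 145.68750
Σ(xᵢ − x̄)⁴ = 194990.5781 ⇒ m₄ = 48747.64453
m₂² = 21224.84766
g₂ = m₄/m₂² − 3 = 2.29673 − 3 ≈ -0.7033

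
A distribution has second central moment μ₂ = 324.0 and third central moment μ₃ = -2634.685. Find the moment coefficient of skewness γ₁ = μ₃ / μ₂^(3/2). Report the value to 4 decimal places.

-0.4518

σ = √μ₂ = √324.0 = 18.00000
σ³ = μ₂^(3/2) = 5832.00000
γ₁ = μ₃/σ³ = -2634.685 / 5832.00000 ≈ -0.4518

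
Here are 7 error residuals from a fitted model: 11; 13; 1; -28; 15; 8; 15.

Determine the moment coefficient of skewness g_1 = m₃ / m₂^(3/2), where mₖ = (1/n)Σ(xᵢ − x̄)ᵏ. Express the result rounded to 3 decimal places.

x̄ = (11 + 13 + 1 - 28 + 15 + 8 + 15) / 7 = 5.0000
deviations (xᵢ − x̄): 6.0000, 8.0000, -4.0000, -33.0000, 10.0000, 3.0000, 10.0000
Σ(xᵢ − x̄)² = 1414.0000 ⇒ m₂ = 1414.0000/7 = 202.00000
Σ(xᵢ − x̄)³ = -33246.0000 ⇒ m₃ = -33246.0000/7 = -4749.42857
m₂^(3/2) = 202.00000^(1.5) = 2870.95942
g_1 = m₃ / m₂^(3/2) = -4749.42857 / 2870.95942 ≈ -1.654

-1.654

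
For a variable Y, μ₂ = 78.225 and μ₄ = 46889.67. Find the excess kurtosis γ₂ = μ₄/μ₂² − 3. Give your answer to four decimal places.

4.6628

μ₂² = 78.225² = 6119.15062
μ₄/μ₂² = 46889.67 / 6119.15062 = 7.66277
γ₂ = 7.66277 − 3 ≈ 4.6628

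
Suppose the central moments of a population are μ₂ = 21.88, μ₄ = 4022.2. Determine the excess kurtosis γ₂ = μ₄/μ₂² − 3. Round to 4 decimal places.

5.4017

μ₂² = 21.88² = 478.73440
μ₄/μ₂² = 4022.2 / 478.73440 = 8.40174
γ₂ = 8.40174 − 3 ≈ 5.4017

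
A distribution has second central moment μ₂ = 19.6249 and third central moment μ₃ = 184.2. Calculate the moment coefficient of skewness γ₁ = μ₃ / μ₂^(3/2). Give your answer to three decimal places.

σ = √μ₂ = √19.6249 = 4.43000
σ³ = μ₂^(3/2) = 86.93831
γ₁ = μ₃/σ³ = 184.2 / 86.93831 ≈ 2.119

2.119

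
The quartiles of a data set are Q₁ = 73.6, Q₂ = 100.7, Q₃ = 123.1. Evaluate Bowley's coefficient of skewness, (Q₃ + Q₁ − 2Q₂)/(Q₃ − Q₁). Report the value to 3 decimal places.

numerator: Q₃ + Q₁ − 2Q₂ = 123.1 + 73.6 − 2×100.7 = -4.7000
denominator: Q₃ − Q₁ = 123.1 − 73.6 = 49.5000
Bowley skewness = -4.7000 / 49.5000 ≈ -0.095

-0.095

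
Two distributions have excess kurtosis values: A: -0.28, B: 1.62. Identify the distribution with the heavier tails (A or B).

B

Higher excess kurtosis ⇒ heavier tails relative to the normal distribution.
-0.28 vs 1.62: the larger is 1.62, so B has heavier tails. (B is leptokurtic — heavier-than-normal tails; the other is platykurtic.)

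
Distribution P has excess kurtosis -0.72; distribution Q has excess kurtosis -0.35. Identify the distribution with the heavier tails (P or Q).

Q

Higher excess kurtosis ⇒ heavier tails relative to the normal distribution.
-0.72 vs -0.35: the larger is -0.35, so Q has heavier tails.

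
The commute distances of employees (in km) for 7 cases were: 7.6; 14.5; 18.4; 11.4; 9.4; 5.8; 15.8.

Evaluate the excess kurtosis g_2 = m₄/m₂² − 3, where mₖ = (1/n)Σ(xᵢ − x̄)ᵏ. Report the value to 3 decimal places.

x̄ = 11.8429
Σ(xᵢ − x̄)² = 126.3971 ⇒ m₂ = 18.05673
Σ(xᵢ − x̄)⁴ = 3836.8630 ⇒ m₄ = 548.12329
m₂² = 326.04567
g_2 = m₄/m₂² − 3 = 1.68112 − 3 ≈ -1.319

-1.319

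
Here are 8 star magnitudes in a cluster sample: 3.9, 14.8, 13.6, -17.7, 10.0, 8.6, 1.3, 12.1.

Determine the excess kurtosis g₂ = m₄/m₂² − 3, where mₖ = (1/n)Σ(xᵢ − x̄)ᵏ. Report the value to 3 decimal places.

x̄ = 5.8250
Σ(xᵢ − x̄)² = 783.1150 ⇒ m₂ = 97.88938
Σ(xᵢ − x̄)⁴ = 318769.1527 ⇒ m₄ = 39846.14409
m₂² = 9582.32974
g₂ = m₄/m₂² − 3 = 4.15829 − 3 ≈ 1.158

1.158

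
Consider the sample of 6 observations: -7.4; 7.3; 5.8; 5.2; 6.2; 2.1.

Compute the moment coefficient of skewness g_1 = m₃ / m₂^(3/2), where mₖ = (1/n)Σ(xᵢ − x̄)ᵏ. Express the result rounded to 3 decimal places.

x̄ = (-7.4 + 7.3 + 5.8 + 5.2 + 6.2 + 2.1) / 6 = 3.2000
deviations (xᵢ − x̄): -10.6000, 4.1000, 2.6000, 2.0000, 3.0000, -1.1000
Σ(xᵢ − x̄)² = 150.1400 ⇒ m₂ = 150.1400/6 = 25.02333
Σ(xᵢ − x̄)³ = -1070.8500 ⇒ m₃ = -1070.8500/6 = -178.47500
m₂^(3/2) = 25.02333^(1.5) = 125.17504
g_1 = m₃ / m₂^(3/2) = -178.47500 / 125.17504 ≈ -1.426

-1.426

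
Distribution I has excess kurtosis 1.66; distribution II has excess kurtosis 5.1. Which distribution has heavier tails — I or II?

Higher excess kurtosis ⇒ heavier tails relative to the normal distribution.
1.66 vs 5.1: the larger is 5.1, so II has heavier tails.

II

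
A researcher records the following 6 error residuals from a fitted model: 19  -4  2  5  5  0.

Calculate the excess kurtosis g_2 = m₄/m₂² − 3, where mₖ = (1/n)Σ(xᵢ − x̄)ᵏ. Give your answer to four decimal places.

0.1240

x̄ = 4.5000
Σ(xᵢ − x̄)² = 309.5000 ⇒ m₂ = 51.58333
Σ(xᵢ − x̄)⁴ = 49874.3750 ⇒ m₄ = 8312.39583
m₂² = 2660.84028
g_2 = m₄/m₂² − 3 = 3.12397 − 3 ≈ 0.1240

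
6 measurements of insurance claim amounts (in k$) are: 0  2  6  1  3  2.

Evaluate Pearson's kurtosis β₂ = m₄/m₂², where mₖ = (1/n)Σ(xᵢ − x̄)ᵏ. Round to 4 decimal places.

x̄ = 2.3333
Σ(xᵢ − x̄)² = 21.3333 ⇒ m₂ = 3.55556
Σ(xᵢ − x̄)⁴ = 213.7778 ⇒ m₄ = 35.62963
m₂² = 12.64198
β₂ = m₄/m₂² = 35.62963 / 12.64198 ≈ 2.8184

2.8184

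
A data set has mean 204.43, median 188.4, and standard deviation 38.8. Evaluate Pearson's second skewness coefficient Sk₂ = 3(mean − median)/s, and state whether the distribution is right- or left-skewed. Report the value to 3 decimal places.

1.239, right-skewed

Sk₂ = 3(204.43 − 188.4) / 38.8 = 3 × 16.0300 / 38.8
    = 48.0900 / 38.8 ≈ 1.239
Sk₂ > 0 ⇒ mean > median ⇒ right-skewed (positive skew).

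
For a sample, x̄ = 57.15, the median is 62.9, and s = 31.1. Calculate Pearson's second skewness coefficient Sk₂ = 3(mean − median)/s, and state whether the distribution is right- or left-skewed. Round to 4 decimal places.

-0.5547, left-skewed

Sk₂ = 3(57.15 − 62.9) / 31.1 = 3 × -5.7500 / 31.1
    = -17.2500 / 31.1 ≈ -0.5547
Sk₂ < 0 ⇒ mean < median ⇒ left-skewed (negative skew).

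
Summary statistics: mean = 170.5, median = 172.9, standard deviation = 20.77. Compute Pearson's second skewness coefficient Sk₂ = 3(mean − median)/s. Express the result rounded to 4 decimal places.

Sk₂ = 3(170.5 − 172.9) / 20.77 = 3 × -2.4000 / 20.77
    = -7.2000 / 20.77 ≈ -0.3467

-0.3467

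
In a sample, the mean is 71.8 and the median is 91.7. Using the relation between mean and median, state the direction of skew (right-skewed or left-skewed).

mean − median = 71.8 − 91.7 = -19.9
mean < median ⇒ the longer tail is on the left ⇒ left-skewed (negatively skewed).

left-skewed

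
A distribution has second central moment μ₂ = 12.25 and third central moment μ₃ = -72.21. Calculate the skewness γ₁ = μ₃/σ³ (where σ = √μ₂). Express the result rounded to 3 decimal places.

σ = √μ₂ = √12.25 = 3.50000
σ³ = μ₂^(3/2) = 42.87500
γ₁ = μ₃/σ³ = -72.21 / 42.87500 ≈ -1.684

-1.684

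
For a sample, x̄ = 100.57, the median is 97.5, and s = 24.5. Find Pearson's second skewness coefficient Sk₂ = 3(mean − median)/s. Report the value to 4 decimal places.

Sk₂ = 3(100.57 − 97.5) / 24.5 = 3 × 3.0700 / 24.5
    = 9.2100 / 24.5 ≈ 0.3759

0.3759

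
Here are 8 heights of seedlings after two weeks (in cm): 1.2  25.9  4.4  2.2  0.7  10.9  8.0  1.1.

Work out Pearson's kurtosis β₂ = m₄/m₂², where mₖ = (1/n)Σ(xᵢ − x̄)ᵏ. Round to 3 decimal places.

4.205

x̄ = 6.8000
Σ(xᵢ − x̄)² = 511.0400 ⇒ m₂ = 63.88000
Σ(xᵢ − x̄)⁴ = 137275.5428 ⇒ m₄ = 17159.44285
m₂² = 4080.65440
β₂ = m₄/m₂² = 17159.44285 / 4080.65440 ≈ 4.205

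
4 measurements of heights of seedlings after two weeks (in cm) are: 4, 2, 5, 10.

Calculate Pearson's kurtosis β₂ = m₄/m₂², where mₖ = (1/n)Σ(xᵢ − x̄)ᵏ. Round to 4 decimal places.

2.0639

x̄ = 5.2500
Σ(xᵢ − x̄)² = 34.7500 ⇒ m₂ = 8.68750
Σ(xᵢ − x̄)⁴ = 623.0781 ⇒ m₄ = 155.76953
m₂² = 75.47266
β₂ = m₄/m₂² = 155.76953 / 75.47266 ≈ 2.0639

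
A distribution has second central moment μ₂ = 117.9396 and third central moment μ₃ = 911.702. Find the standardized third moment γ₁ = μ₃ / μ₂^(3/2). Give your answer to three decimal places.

0.712

σ = √μ₂ = √117.9396 = 10.86000
σ³ = μ₂^(3/2) = 1280.82406
γ₁ = μ₃/σ³ = 911.702 / 1280.82406 ≈ 0.712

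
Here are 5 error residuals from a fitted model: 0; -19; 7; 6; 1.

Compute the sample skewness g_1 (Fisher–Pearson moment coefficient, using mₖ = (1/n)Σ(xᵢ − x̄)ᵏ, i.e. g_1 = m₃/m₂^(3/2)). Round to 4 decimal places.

-1.1955

x̄ = (0 - 19 + 7 + 6 + 1) / 5 = -1.0000
deviations (xᵢ − x̄): 1.0000, -18.0000, 8.0000, 7.0000, 2.0000
Σ(xᵢ − x̄)² = 442.0000 ⇒ m₂ = 442.0000/5 = 88.40000
Σ(xᵢ − x̄)³ = -4968.0000 ⇒ m₃ = -4968.0000/5 = -993.60000
m₂^(3/2) = 88.40000^(1.5) = 831.14806
g_1 = m₃ / m₂^(3/2) = -993.60000 / 831.14806 ≈ -1.1955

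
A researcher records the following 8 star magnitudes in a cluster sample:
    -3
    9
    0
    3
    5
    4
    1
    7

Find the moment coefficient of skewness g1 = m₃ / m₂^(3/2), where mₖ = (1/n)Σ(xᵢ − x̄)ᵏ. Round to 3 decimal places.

-0.108

x̄ = (-3 + 9 + 0 + 3 + 5 + 4 + 1 + 7) / 8 = 3.2500
deviations (xᵢ − x̄): -6.2500, 5.7500, -3.2500, -0.2500, 1.7500, 0.7500, -2.2500, 3.7500
Σ(xᵢ − x̄)² = 105.5000 ⇒ m₂ = 105.5000/8 = 13.18750
Σ(xᵢ − x̄)³ = -41.2500 ⇒ m₃ = -41.2500/8 = -5.15625
m₂^(3/2) = 13.18750^(1.5) = 47.88988
g1 = m₃ / m₂^(3/2) = -5.15625 / 47.88988 ≈ -0.108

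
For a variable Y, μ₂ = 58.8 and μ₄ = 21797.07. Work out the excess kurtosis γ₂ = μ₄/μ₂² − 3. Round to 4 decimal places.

μ₂² = 58.8² = 3457.44000
μ₄/μ₂² = 21797.07 / 3457.44000 = 6.30440
γ₂ = 6.30440 − 3 ≈ 3.3044

3.3044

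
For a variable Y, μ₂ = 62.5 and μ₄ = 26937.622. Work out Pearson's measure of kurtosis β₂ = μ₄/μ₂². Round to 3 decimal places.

6.896

μ₂² = 62.5² = 3906.25000
μ₄/μ₂² = 26937.622 / 3906.25000 = 6.89603
β₂ ≈ 6.896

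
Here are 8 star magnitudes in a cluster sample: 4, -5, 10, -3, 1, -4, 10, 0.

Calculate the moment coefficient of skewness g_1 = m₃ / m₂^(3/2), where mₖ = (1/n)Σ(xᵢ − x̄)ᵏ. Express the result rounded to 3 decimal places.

0.452

x̄ = (4 - 5 + 10 - 3 + 1 - 4 + 10 + 0) / 8 = 1.6250
deviations (xᵢ − x̄): 2.3750, -6.6250, 8.3750, -4.6250, -0.6250, -5.6250, 8.3750, -1.6250
Σ(xᵢ − x̄)² = 245.8750 ⇒ m₂ = 245.8750/8 = 30.73438
Σ(xᵢ − x̄)³ = 616.0313 ⇒ m₃ = 616.0313/8 = 77.00391
m₂^(3/2) = 30.73438^(1.5) = 170.38705
g_1 = m₃ / m₂^(3/2) = 77.00391 / 170.38705 ≈ 0.452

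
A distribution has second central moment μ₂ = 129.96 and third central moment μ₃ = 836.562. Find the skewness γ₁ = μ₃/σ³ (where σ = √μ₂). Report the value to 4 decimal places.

0.5647

σ = √μ₂ = √129.96 = 11.40000
σ³ = μ₂^(3/2) = 1481.54400
γ₁ = μ₃/σ³ = 836.562 / 1481.54400 ≈ 0.5647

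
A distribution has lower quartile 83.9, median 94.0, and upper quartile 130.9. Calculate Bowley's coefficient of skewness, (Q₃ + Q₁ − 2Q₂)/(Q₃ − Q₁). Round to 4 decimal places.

0.5702

numerator: Q₃ + Q₁ − 2Q₂ = 130.9 + 83.9 − 2×94.0 = 26.8000
denominator: Q₃ − Q₁ = 130.9 − 83.9 = 47.0000
Bowley skewness = 26.8000 / 47.0000 ≈ 0.5702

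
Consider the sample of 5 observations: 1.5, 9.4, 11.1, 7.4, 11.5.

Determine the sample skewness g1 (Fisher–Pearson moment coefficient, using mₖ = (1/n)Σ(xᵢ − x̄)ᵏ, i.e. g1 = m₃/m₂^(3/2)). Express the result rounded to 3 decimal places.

-0.975

x̄ = (1.5 + 9.4 + 11.1 + 7.4 + 11.5) / 5 = 8.1800
deviations (xᵢ − x̄): -6.6800, 1.2200, 2.9200, -0.7800, 3.3200
Σ(xᵢ − x̄)² = 66.2680 ⇒ m₂ = 66.2680/5 = 13.25360
Σ(xᵢ − x̄)³ = -235.2449 ⇒ m₃ = -235.2449/5 = -47.04898
m₂^(3/2) = 13.25360^(1.5) = 48.25039
g1 = m₃ / m₂^(3/2) = -47.04898 / 48.25039 ≈ -0.975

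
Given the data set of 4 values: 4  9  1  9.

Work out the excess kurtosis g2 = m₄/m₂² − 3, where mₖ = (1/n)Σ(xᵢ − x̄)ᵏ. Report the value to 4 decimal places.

-1.6428

x̄ = 5.7500
Σ(xᵢ − x̄)² = 46.7500 ⇒ m₂ = 11.68750
Σ(xᵢ − x̄)⁴ = 741.5781 ⇒ m₄ = 185.39453
m₂² = 136.59766
g2 = m₄/m₂² − 3 = 1.35723 − 3 ≈ -1.6428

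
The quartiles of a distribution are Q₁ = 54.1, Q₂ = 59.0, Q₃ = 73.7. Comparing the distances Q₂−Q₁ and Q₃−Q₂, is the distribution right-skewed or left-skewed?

right-skewed

Q₂ − Q₁ = 4.9;  Q₃ − Q₂ = 14.7
Q₃ − Q₂ > Q₂ − Q₁ ⇒ the upper half is more spread out ⇒ right-skewed.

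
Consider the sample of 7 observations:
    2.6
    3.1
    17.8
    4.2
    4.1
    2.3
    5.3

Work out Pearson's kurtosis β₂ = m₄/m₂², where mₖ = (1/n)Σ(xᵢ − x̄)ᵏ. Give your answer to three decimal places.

4.836

x̄ = 5.6286
Σ(xᵢ − x̄)² = 179.2743 ⇒ m₂ = 25.61061
Σ(xᵢ − x̄)⁴ = 22203.9459 ⇒ m₄ = 3171.99227
m₂² = 655.90346
β₂ = m₄/m₂² = 3171.99227 / 655.90346 ≈ 4.836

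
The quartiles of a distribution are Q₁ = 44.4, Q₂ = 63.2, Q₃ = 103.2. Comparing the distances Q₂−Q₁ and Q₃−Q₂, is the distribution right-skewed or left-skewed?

right-skewed

Q₂ − Q₁ = 18.8;  Q₃ − Q₂ = 40.0
Q₃ − Q₂ > Q₂ − Q₁ ⇒ the upper half is more spread out ⇒ right-skewed.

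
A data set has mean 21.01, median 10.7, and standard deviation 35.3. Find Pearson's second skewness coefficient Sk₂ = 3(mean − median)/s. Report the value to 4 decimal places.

Sk₂ = 3(21.01 − 10.7) / 35.3 = 3 × 10.3100 / 35.3
    = 30.9300 / 35.3 ≈ 0.8762

0.8762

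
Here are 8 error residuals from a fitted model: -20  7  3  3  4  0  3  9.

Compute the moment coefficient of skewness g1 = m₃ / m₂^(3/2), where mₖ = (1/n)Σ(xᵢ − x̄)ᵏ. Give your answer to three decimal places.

x̄ = (-20 + 7 + 3 + 3 + 4 + 0 + 3 + 9) / 8 = 1.1250
deviations (xᵢ − x̄): -21.1250, 5.8750, 1.8750, 1.8750, 2.8750, -1.1250, 1.8750, 7.8750
Σ(xᵢ − x̄)² = 562.8750 ⇒ m₂ = 562.8750/8 = 70.35938
Σ(xᵢ − x̄)³ = -8694.0938 ⇒ m₃ = -8694.0938/8 = -1086.76172
m₂^(3/2) = 70.35938^(1.5) = 590.17792
g1 = m₃ / m₂^(3/2) = -1086.76172 / 590.17792 ≈ -1.841

-1.841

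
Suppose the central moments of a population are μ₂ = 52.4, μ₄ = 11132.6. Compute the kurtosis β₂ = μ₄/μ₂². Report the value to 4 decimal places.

μ₂² = 52.4² = 2745.76000
μ₄/μ₂² = 11132.6 / 2745.76000 = 4.05447
β₂ ≈ 4.0545

4.0545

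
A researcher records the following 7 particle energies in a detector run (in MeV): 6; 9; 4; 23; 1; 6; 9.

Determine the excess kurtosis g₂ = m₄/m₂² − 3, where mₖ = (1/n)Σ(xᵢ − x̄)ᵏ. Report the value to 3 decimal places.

0.911

x̄ = 8.2857
Σ(xᵢ − x̄)² = 299.4286 ⇒ m₂ = 42.77551
Σ(xᵢ − x̄)⁴ = 50086.7988 ⇒ m₄ = 7155.25698
m₂² = 1829.74427
g₂ = m₄/m₂² − 3 = 3.91052 − 3 ≈ 0.911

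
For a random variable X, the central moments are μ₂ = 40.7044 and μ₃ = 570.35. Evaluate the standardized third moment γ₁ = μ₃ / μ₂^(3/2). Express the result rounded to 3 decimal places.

σ = √μ₂ = √40.7044 = 6.38000
σ³ = μ₂^(3/2) = 259.69407
γ₁ = μ₃/σ³ = 570.35 / 259.69407 ≈ 2.196

2.196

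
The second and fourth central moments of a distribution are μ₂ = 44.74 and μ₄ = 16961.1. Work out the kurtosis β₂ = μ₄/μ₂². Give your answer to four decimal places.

8.4735

μ₂² = 44.74² = 2001.66760
μ₄/μ₂² = 16961.1 / 2001.66760 = 8.47348
β₂ ≈ 8.4735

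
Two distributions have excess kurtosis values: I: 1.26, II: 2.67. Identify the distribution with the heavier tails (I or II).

II

Higher excess kurtosis ⇒ heavier tails relative to the normal distribution.
1.26 vs 2.67: the larger is 2.67, so II has heavier tails.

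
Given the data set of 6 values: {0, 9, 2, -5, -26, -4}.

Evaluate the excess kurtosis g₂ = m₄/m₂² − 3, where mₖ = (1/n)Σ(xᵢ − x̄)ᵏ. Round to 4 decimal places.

0.1824

x̄ = -4.0000
Σ(xᵢ − x̄)² = 706.0000 ⇒ m₂ = 117.66667
Σ(xᵢ − x̄)⁴ = 264370.0000 ⇒ m₄ = 44061.66667
m₂² = 13845.44444
g₂ = m₄/m₂² − 3 = 3.18239 − 3 ≈ 0.1824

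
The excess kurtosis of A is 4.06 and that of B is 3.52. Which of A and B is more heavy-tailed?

Higher excess kurtosis ⇒ heavier tails relative to the normal distribution.
4.06 vs 3.52: the larger is 4.06, so A has heavier tails.

A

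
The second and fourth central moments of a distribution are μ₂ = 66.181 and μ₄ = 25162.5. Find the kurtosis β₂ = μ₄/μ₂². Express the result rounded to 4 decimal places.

5.7450

μ₂² = 66.181² = 4379.92476
μ₄/μ₂² = 25162.5 / 4379.92476 = 5.74496
β₂ ≈ 5.7450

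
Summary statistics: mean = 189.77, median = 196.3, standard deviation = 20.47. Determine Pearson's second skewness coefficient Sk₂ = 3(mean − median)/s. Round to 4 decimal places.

Sk₂ = 3(189.77 − 196.3) / 20.47 = 3 × -6.5300 / 20.47
    = -19.5900 / 20.47 ≈ -0.9570

-0.9570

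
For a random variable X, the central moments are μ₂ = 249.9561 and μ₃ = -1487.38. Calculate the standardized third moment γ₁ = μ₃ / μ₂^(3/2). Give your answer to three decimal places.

-0.376

σ = √μ₂ = √249.9561 = 15.81000
σ³ = μ₂^(3/2) = 3951.80594
γ₁ = μ₃/σ³ = -1487.38 / 3951.80594 ≈ -0.376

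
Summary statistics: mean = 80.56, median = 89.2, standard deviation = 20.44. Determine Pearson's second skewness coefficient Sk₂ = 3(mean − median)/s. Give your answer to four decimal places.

-1.2681

Sk₂ = 3(80.56 − 89.2) / 20.44 = 3 × -8.6400 / 20.44
    = -25.9200 / 20.44 ≈ -1.2681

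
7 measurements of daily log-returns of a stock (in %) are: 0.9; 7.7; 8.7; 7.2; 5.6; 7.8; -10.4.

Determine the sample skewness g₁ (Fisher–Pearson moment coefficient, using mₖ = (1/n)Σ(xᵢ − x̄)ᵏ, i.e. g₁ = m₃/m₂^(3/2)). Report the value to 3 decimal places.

-1.530

x̄ = (0.9 + 7.7 + 8.7 + 7.2 + 5.6 + 7.8 - 10.4) / 7 = 3.9286
deviations (xᵢ − x̄): -3.0286, 3.7714, 4.7714, 3.2714, 1.6714, 3.8714, -14.3286
Σ(xᵢ − x̄)² = 279.9543 ⇒ m₂ = 279.9543/7 = 39.99347
Σ(xᵢ − x̄)³ = -2709.5702 ⇒ m₃ = -2709.5702/7 = -387.08146
m₂^(3/2) = 39.99347^(1.5) = 252.92026
g₁ = m₃ / m₂^(3/2) = -387.08146 / 252.92026 ≈ -1.530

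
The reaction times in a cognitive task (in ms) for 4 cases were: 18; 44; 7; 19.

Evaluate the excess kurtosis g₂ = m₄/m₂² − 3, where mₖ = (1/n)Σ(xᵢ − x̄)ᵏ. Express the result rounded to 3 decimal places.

-0.882

x̄ = 22.0000
Σ(xᵢ − x̄)² = 734.0000 ⇒ m₂ = 183.50000
Σ(xᵢ − x̄)⁴ = 285218.0000 ⇒ m₄ = 71304.50000
m₂² = 33672.25000
g₂ = m₄/m₂² − 3 = 2.11760 − 3 ≈ -0.882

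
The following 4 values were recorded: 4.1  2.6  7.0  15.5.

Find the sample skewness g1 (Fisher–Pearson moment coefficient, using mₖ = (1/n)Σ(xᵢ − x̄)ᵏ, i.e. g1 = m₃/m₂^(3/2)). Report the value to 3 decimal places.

0.834

x̄ = (4.1 + 2.6 + 7.0 + 15.5) / 4 = 7.3000
deviations (xᵢ − x̄): -3.2000, -4.7000, -0.3000, 8.2000
Σ(xᵢ − x̄)² = 99.6600 ⇒ m₂ = 99.6600/4 = 24.91500
Σ(xᵢ − x̄)³ = 414.7500 ⇒ m₃ = 414.7500/4 = 103.68750
m₂^(3/2) = 24.91500^(1.5) = 124.36304
g1 = m₃ / m₂^(3/2) = 103.68750 / 124.36304 ≈ 0.834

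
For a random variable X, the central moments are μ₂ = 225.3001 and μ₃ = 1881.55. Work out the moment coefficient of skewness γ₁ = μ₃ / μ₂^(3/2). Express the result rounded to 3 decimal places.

0.556

σ = √μ₂ = √225.3001 = 15.01000
σ³ = μ₂^(3/2) = 3381.75450
γ₁ = μ₃/σ³ = 1881.55 / 3381.75450 ≈ 0.556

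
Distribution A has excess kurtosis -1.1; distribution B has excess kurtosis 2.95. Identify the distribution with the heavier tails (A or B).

B

Higher excess kurtosis ⇒ heavier tails relative to the normal distribution.
-1.1 vs 2.95: the larger is 2.95, so B has heavier tails. (B is leptokurtic — heavier-than-normal tails; the other is platykurtic.)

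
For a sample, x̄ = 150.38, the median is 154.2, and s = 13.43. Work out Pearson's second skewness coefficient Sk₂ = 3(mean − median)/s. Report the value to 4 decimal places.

Sk₂ = 3(150.38 − 154.2) / 13.43 = 3 × -3.8200 / 13.43
    = -11.4600 / 13.43 ≈ -0.8533

-0.8533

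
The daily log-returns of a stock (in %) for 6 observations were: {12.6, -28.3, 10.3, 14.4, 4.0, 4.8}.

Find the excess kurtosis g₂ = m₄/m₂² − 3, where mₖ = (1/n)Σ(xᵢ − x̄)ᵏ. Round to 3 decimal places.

0.724

x̄ = 2.9667
Σ(xᵢ − x̄)² = 1259.3333 ⇒ m₂ = 209.88889
Σ(xᵢ − x̄)⁴ = 984314.9915 ⇒ m₄ = 164052.49859
m₂² = 44053.34568
g₂ = m₄/m₂² − 3 = 3.72395 − 3 ≈ 0.724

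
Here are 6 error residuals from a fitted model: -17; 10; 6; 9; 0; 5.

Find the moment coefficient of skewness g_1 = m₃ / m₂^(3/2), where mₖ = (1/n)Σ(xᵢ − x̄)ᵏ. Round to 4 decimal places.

x̄ = (-17 + 10 + 6 + 9 + 0 + 5) / 6 = 2.1667
deviations (xᵢ − x̄): -19.1667, 7.8333, 3.8333, 6.8333, -2.1667, 2.8333
Σ(xᵢ − x̄)² = 502.8333 ⇒ m₂ = 502.8333/6 = 83.80556
Σ(xᵢ − x̄)³ = -6172.4444 ⇒ m₃ = -6172.4444/6 = -1028.74074
m₂^(3/2) = 83.80556^(1.5) = 767.20110
g_1 = m₃ / m₂^(3/2) = -1028.74074 / 767.20110 ≈ -1.3409

-1.3409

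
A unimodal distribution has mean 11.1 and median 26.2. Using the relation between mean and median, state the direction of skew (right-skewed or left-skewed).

mean − median = 11.1 − 26.2 = -15.1
mean < median ⇒ the longer tail is on the left ⇒ left-skewed (negatively skewed).

left-skewed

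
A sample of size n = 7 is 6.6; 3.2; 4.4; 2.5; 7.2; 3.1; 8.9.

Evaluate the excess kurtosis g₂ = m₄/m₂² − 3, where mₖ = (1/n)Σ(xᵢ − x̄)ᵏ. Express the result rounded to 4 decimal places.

-1.3528

x̄ = 5.1286
Σ(xᵢ − x̄)² = 35.9543 ⇒ m₂ = 5.13633
Σ(xᵢ − x̄)⁴ = 304.2010 ⇒ m₄ = 43.45728
m₂² = 26.38185
g₂ = m₄/m₂² − 3 = 1.64724 − 3 ≈ -1.3528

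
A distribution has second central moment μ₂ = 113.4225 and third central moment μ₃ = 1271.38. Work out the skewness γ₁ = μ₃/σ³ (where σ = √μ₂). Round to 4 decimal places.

σ = √μ₂ = √113.4225 = 10.65000
σ³ = μ₂^(3/2) = 1207.94963
γ₁ = μ₃/σ³ = 1271.38 / 1207.94963 ≈ 1.0525

1.0525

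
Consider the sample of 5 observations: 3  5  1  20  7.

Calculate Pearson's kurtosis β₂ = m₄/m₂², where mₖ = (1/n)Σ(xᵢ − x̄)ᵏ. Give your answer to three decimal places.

2.835

x̄ = 7.2000
Σ(xᵢ − x̄)² = 224.8000 ⇒ m₂ = 44.96000
Σ(xᵢ − x̄)⁴ = 28655.7760 ⇒ m₄ = 5731.15520
m₂² = 2021.40160
β₂ = m₄/m₂² = 5731.15520 / 2021.40160 ≈ 2.835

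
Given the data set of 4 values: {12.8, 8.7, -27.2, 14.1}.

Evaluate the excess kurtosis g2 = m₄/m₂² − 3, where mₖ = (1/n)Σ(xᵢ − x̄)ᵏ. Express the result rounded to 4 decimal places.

x̄ = 2.1000
Σ(xᵢ − x̄)² = 1160.5400 ⇒ m₂ = 290.13500
Σ(xᵢ − x̄)⁴ = 772746.5138 ⇒ m₄ = 193186.62845
m₂² = 84178.31823
g2 = m₄/m₂² − 3 = 2.29497 − 3 ≈ -0.7050

-0.7050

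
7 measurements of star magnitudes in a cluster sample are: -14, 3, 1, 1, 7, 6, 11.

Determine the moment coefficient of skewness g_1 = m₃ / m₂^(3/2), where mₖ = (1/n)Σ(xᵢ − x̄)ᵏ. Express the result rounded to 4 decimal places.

-1.1897

x̄ = (-14 + 3 + 1 + 1 + 7 + 6 + 11) / 7 = 2.1429
deviations (xᵢ − x̄): -16.1429, 0.8571, -1.1429, -1.1429, 4.8571, 3.8571, 8.8571
Σ(xᵢ − x̄)² = 380.8571 ⇒ m₂ = 380.8571/7 = 54.40816
Σ(xᵢ − x̄)³ = -3342.2449 ⇒ m₃ = -3342.2449/7 = -477.46356
m₂^(3/2) = 54.40816^(1.5) = 401.32489
g_1 = m₃ / m₂^(3/2) = -477.46356 / 401.32489 ≈ -1.1897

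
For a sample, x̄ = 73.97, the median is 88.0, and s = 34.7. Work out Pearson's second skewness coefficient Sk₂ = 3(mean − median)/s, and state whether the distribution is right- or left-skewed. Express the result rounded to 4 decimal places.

-1.2130, left-skewed

Sk₂ = 3(73.97 − 88.0) / 34.7 = 3 × -14.0300 / 34.7
    = -42.0900 / 34.7 ≈ -1.2130
Sk₂ < 0 ⇒ mean < median ⇒ left-skewed (negative skew).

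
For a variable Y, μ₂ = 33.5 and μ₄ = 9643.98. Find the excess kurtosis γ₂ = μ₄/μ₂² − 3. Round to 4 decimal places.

5.5934

μ₂² = 33.5² = 1122.25000
μ₄/μ₂² = 9643.98 / 1122.25000 = 8.59343
γ₂ = 8.59343 − 3 ≈ 5.5934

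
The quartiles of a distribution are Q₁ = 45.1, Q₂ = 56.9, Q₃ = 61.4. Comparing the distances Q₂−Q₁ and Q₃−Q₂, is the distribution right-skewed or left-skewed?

Q₂ − Q₁ = 11.8;  Q₃ − Q₂ = 4.5
Q₂ − Q₁ > Q₃ − Q₂ ⇒ the lower half is more spread out ⇒ left-skewed.

left-skewed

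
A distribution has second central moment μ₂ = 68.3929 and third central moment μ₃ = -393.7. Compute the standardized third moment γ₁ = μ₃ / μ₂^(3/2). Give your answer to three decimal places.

σ = √μ₂ = √68.3929 = 8.27000
σ³ = μ₂^(3/2) = 565.60928
γ₁ = μ₃/σ³ = -393.7 / 565.60928 ≈ -0.696

-0.696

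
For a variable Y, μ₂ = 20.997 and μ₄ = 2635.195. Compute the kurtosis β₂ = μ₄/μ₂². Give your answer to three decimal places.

5.977

μ₂² = 20.997² = 440.87401
μ₄/μ₂² = 2635.195 / 440.87401 = 5.97721
β₂ ≈ 5.977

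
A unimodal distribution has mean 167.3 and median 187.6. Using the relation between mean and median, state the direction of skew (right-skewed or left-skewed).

mean − median = 167.3 − 187.6 = -20.3
mean < median ⇒ the longer tail is on the left ⇒ left-skewed (negatively skewed).

left-skewed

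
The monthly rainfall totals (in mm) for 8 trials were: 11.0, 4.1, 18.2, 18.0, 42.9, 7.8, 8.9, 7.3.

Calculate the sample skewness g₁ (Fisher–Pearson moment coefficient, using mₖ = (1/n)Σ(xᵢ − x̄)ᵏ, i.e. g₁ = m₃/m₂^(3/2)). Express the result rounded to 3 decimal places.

x̄ = (11.0 + 4.1 + 18.2 + 18.0 + 42.9 + 7.8 + 8.9 + 7.3) / 8 = 14.7750
deviations (xᵢ − x̄): -3.7750, -10.6750, 3.4250, 3.2250, 28.1250, -6.9750, -5.8750, -7.4750
Σ(xᵢ − x̄)² = 1080.3950 ⇒ m₂ = 1080.3950/8 = 135.04938
Σ(xᵢ − x̄)³ = 20090.9738 ⇒ m₃ = 20090.9738/8 = 2511.37172
m₂^(3/2) = 135.04938^(1.5) = 1569.41886
g₁ = m₃ / m₂^(3/2) = 2511.37172 / 1569.41886 ≈ 1.600

1.600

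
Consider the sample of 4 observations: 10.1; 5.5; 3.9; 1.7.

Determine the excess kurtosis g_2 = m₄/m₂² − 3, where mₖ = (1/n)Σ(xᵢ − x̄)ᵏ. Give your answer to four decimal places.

-1.0536

x̄ = 5.3000
Σ(xᵢ − x̄)² = 38.0000 ⇒ m₂ = 9.50000
Σ(xᵢ − x̄)⁴ = 702.6464 ⇒ m₄ = 175.66160
m₂² = 90.25000
g_2 = m₄/m₂² − 3 = 1.94639 − 3 ≈ -1.0536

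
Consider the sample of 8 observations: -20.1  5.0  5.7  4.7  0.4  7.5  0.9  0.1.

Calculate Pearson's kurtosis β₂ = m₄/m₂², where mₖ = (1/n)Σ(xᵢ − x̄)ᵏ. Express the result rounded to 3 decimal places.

5.095

x̄ = 0.5250
Σ(xᵢ − x̄)² = 538.6150 ⇒ m₂ = 67.32688
Σ(xᵢ − x̄)⁴ = 184746.1740 ⇒ m₄ = 23093.27175
m₂² = 4532.90810
β₂ = m₄/m₂² = 23093.27175 / 4532.90810 ≈ 5.095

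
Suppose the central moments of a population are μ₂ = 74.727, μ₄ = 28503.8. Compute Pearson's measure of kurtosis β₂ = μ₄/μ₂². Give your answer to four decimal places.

5.1044

μ₂² = 74.727² = 5584.12453
μ₄/μ₂² = 28503.8 / 5584.12453 = 5.10443
β₂ ≈ 5.1044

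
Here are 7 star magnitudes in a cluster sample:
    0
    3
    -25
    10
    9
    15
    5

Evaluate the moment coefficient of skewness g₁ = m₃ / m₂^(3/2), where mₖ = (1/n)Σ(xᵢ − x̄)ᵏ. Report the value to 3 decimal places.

-1.448

x̄ = (0 + 3 - 25 + 10 + 9 + 15 + 5) / 7 = 2.4286
deviations (xᵢ − x̄): -2.4286, 0.5714, -27.4286, 7.5714, 6.5714, 12.5714, 2.5714
Σ(xᵢ − x̄)² = 1023.7143 ⇒ m₂ = 1023.7143/7 = 146.24490
Σ(xᵢ − x̄)³ = -17927.7551 ⇒ m₃ = -17927.7551/7 = -2561.10787
m₂^(3/2) = 146.24490^(1.5) = 1768.56524
g₁ = m₃ / m₂^(3/2) = -2561.10787 / 1768.56524 ≈ -1.448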